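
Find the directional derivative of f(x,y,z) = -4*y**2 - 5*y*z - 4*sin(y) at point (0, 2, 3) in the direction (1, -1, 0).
sqrt(2)*(4*cos(2) + 31)/2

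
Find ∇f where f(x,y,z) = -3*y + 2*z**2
(0, -3, 4*z)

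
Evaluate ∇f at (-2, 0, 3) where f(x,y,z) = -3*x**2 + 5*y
(12, 5, 0)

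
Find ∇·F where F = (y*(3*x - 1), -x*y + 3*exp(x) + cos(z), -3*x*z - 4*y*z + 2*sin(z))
-4*x - y + 2*cos(z)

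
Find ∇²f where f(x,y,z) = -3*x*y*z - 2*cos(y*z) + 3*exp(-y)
(2*(y**2 + z**2)*exp(y)*cos(y*z) + 3)*exp(-y)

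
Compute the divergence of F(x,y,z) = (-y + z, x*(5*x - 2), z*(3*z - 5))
6*z - 5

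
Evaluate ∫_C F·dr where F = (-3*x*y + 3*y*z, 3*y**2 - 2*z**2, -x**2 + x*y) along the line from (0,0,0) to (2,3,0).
15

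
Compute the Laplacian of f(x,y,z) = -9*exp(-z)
-9*exp(-z)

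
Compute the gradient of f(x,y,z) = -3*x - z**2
(-3, 0, -2*z)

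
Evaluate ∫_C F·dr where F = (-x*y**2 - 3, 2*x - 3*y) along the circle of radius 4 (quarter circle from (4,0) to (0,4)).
8*pi + 52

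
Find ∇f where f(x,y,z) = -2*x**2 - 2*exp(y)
(-4*x, -2*exp(y), 0)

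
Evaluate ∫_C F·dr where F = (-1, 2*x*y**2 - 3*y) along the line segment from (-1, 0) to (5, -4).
-538/3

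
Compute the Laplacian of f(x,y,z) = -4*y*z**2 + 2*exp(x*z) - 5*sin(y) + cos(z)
2*x**2*exp(x*z) - 8*y + 2*z**2*exp(x*z) + 5*sin(y) - cos(z)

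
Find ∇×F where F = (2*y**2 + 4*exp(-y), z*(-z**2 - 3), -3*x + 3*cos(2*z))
(3*z**2 + 3, 3, -4*y + 4*exp(-y))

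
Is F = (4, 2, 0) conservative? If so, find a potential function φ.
Yes, F is conservative. φ = 4*x + 2*y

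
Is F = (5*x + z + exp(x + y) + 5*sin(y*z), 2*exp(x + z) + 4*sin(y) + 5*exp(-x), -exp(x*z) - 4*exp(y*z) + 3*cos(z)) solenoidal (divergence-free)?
No, ∇·F = -x*exp(x*z) - 4*y*exp(y*z) + exp(x + y) - 3*sin(z) + 4*cos(y) + 5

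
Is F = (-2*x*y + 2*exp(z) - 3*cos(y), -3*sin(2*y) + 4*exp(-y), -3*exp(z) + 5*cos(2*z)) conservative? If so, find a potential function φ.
No, ∇×F = (0, 2*exp(z), 2*x - 3*sin(y)) ≠ 0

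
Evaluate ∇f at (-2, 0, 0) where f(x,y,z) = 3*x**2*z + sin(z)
(0, 0, 13)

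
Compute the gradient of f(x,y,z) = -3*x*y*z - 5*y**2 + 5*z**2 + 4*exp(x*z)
(z*(-3*y + 4*exp(x*z)), -3*x*z - 10*y, -3*x*y + 4*x*exp(x*z) + 10*z)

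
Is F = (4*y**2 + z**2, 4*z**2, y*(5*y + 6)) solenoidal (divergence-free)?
Yes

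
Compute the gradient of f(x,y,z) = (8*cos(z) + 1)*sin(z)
(0, 0, cos(z) + 8*cos(2*z))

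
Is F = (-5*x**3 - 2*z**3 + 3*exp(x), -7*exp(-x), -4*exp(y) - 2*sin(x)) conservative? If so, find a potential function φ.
No, ∇×F = (-4*exp(y), -6*z**2 + 2*cos(x), 7*exp(-x)) ≠ 0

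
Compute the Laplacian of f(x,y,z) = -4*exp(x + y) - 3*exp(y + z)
-8*exp(x + y) - 6*exp(y + z)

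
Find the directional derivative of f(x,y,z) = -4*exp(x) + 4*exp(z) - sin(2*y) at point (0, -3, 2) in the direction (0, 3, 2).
2*sqrt(13)*(-3*cos(6) + 4*exp(2))/13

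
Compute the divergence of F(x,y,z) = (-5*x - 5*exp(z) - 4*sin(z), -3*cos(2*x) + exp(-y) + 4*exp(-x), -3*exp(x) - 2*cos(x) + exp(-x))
-5 - exp(-y)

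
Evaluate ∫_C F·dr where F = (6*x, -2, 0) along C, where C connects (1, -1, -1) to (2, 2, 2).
3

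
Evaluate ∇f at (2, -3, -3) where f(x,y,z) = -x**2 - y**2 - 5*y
(-4, 1, 0)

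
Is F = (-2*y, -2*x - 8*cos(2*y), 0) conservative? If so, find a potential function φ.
Yes, F is conservative. φ = -2*x*y - 4*sin(2*y)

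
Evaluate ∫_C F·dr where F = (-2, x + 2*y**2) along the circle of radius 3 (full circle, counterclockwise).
9*pi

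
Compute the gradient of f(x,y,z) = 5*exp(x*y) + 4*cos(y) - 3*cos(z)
(5*y*exp(x*y), 5*x*exp(x*y) - 4*sin(y), 3*sin(z))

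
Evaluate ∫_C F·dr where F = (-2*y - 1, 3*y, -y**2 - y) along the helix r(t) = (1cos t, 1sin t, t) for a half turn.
pi/2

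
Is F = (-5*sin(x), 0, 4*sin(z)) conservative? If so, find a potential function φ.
Yes, F is conservative. φ = 5*cos(x) - 4*cos(z)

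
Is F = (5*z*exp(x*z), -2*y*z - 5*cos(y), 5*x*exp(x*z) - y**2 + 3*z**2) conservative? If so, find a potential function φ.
Yes, F is conservative. φ = -y**2*z + z**3 + 5*exp(x*z) - 5*sin(y)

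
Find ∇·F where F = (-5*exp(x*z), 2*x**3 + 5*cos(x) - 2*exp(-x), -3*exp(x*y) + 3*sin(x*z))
3*x*cos(x*z) - 5*z*exp(x*z)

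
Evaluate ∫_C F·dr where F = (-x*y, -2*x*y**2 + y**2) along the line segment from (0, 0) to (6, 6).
-648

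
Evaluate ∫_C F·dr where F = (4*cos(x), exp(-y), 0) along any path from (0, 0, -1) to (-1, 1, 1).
-4*sin(1) - exp(-1) + 1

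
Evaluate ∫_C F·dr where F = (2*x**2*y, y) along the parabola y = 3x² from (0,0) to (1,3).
57/10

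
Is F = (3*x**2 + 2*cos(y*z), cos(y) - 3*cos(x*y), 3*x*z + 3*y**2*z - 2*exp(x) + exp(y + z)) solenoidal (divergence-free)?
No, ∇·F = 3*x*sin(x*y) + 9*x + 3*y**2 + exp(y + z) - sin(y)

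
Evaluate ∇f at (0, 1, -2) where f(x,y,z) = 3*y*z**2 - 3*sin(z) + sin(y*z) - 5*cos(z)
(0, 12 - 2*cos(2), -12 - 5*sin(2) - 2*cos(2))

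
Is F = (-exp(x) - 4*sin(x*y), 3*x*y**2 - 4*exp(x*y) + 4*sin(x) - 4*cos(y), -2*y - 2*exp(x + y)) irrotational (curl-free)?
No, ∇×F = (-2*exp(x + y) - 2, 2*exp(x + y), 4*x*cos(x*y) + 3*y**2 - 4*y*exp(x*y) + 4*cos(x))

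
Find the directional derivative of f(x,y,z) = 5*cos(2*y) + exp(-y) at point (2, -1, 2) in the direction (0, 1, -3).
sqrt(10)*(-E/10 + sin(2))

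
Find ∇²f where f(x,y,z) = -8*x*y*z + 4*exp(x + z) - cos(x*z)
x**2*cos(x*z) + z**2*cos(x*z) + 8*exp(x + z)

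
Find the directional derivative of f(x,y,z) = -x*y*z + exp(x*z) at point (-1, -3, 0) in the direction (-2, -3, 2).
-8*sqrt(17)/17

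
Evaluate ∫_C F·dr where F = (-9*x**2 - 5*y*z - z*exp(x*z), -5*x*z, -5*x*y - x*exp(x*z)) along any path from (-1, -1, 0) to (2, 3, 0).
-27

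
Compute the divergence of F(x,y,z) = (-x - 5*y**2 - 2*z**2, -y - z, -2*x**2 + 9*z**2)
18*z - 2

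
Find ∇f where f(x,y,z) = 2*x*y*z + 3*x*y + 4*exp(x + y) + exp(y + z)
(2*y*z + 3*y + 4*exp(x + y), 2*x*z + 3*x + 4*exp(x + y) + exp(y + z), 2*x*y + exp(y + z))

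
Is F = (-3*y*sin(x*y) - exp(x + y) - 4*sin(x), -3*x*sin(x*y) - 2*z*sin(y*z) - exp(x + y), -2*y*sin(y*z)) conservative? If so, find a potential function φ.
Yes, F is conservative. φ = -exp(x + y) + 4*cos(x) + 3*cos(x*y) + 2*cos(y*z)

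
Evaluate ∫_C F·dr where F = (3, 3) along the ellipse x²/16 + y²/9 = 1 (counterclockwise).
0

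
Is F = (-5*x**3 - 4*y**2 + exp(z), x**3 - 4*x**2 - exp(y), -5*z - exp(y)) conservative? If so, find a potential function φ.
No, ∇×F = (-exp(y), exp(z), 3*x**2 - 8*x + 8*y) ≠ 0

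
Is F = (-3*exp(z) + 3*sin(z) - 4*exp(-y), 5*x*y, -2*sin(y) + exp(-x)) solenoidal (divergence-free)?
No, ∇·F = 5*x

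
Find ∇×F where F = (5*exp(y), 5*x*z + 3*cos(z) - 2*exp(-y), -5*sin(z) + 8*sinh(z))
(-5*x + 3*sin(z), 0, 5*z - 5*exp(y))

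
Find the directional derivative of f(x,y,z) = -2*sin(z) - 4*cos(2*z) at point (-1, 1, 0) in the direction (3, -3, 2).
-2*sqrt(22)/11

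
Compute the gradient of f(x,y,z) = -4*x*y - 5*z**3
(-4*y, -4*x, -15*z**2)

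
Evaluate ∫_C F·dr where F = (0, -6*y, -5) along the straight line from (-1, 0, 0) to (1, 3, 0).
-27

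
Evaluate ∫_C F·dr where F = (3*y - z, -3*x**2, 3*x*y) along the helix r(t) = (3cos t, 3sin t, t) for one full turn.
-33*pi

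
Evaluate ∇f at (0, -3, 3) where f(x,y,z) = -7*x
(-7, 0, 0)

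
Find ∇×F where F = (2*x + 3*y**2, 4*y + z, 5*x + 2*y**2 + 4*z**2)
(4*y - 1, -5, -6*y)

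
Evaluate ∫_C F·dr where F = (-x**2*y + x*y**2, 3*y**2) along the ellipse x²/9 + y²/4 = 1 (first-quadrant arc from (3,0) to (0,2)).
-1 + 27*pi/8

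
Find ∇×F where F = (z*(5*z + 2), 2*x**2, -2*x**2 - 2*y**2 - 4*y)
(-4*y - 4, 4*x + 10*z + 2, 4*x)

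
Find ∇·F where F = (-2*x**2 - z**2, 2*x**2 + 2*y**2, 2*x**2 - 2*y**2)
-4*x + 4*y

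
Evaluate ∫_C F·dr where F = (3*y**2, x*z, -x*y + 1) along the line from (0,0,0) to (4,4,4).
68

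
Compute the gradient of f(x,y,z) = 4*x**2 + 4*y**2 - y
(8*x, 8*y - 1, 0)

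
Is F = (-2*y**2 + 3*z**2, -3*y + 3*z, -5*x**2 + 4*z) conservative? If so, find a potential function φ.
No, ∇×F = (-3, 10*x + 6*z, 4*y) ≠ 0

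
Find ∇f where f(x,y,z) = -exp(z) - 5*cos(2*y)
(0, 10*sin(2*y), -exp(z))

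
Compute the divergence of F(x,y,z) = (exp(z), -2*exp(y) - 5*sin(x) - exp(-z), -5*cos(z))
-2*exp(y) + 5*sin(z)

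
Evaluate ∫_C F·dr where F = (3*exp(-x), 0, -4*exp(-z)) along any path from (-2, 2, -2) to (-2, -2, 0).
4 - 4*exp(2)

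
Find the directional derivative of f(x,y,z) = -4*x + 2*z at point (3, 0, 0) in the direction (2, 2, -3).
-14*sqrt(17)/17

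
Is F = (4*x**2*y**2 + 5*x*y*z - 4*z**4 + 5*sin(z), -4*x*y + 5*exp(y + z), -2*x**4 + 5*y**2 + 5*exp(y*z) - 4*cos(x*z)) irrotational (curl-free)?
No, ∇×F = (10*y + 5*z*exp(y*z) - 5*exp(y + z), 8*x**3 + 5*x*y - 16*z**3 - 4*z*sin(x*z) + 5*cos(z), -8*x**2*y - 5*x*z - 4*y)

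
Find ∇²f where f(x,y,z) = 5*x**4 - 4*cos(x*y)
4*x**2*cos(x*y) + 60*x**2 + 4*y**2*cos(x*y)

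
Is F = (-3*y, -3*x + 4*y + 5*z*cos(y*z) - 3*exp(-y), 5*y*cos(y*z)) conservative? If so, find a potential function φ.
Yes, F is conservative. φ = -3*x*y + 2*y**2 + 5*sin(y*z) + 3*exp(-y)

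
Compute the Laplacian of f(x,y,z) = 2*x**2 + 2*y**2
8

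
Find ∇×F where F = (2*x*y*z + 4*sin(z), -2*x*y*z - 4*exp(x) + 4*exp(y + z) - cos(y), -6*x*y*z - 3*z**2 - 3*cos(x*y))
(2*x*y - 6*x*z + 3*x*sin(x*y) - 4*exp(y + z), 2*x*y + 6*y*z - 3*y*sin(x*y) + 4*cos(z), -2*x*z - 2*y*z - 4*exp(x))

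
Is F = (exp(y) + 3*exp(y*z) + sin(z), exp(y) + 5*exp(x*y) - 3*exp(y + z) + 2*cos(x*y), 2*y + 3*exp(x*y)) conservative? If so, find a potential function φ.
No, ∇×F = (3*x*exp(x*y) + 3*exp(y + z) + 2, -3*y*exp(x*y) + 3*y*exp(y*z) + cos(z), 5*y*exp(x*y) - 2*y*sin(x*y) - 3*z*exp(y*z) - exp(y)) ≠ 0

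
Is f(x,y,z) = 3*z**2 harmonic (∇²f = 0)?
No, ∇²f = 6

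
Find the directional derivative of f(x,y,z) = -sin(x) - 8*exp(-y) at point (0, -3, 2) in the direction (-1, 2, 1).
sqrt(6)*(1 + 16*exp(3))/6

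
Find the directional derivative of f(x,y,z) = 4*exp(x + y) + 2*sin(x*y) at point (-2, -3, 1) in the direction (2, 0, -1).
4*sqrt(5)*(-3*exp(5)*cos(6) + 2)*exp(-5)/5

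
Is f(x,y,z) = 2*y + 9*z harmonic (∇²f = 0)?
Yes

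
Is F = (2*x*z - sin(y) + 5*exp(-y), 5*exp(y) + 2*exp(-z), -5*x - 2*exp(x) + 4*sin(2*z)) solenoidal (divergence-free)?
No, ∇·F = 2*z + 5*exp(y) + 8*cos(2*z)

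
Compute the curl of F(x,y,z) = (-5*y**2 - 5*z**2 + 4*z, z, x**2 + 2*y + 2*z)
(1, -2*x - 10*z + 4, 10*y)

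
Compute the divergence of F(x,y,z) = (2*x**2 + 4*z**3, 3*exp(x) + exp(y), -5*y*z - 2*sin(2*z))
4*x - 5*y + exp(y) - 4*cos(2*z)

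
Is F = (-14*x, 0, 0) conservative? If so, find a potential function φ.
Yes, F is conservative. φ = -7*x**2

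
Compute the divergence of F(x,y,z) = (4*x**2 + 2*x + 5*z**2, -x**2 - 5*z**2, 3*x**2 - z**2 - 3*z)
8*x - 2*z - 1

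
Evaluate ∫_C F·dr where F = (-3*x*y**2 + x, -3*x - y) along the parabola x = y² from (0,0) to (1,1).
-2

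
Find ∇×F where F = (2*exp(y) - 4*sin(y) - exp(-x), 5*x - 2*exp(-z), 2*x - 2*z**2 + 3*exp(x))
(-2*exp(-z), -3*exp(x) - 2, -2*exp(y) + 4*cos(y) + 5)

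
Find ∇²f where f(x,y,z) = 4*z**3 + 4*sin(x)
24*z - 4*sin(x)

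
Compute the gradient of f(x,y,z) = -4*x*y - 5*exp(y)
(-4*y, -4*x - 5*exp(y), 0)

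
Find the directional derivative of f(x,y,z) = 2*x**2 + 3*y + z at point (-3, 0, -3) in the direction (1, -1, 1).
-14*sqrt(3)/3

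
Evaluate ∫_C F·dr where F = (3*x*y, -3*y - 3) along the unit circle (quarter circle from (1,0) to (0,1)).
-11/2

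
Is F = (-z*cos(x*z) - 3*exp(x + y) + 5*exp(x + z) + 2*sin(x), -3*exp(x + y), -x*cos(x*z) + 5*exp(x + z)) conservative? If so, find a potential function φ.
Yes, F is conservative. φ = -3*exp(x + y) + 5*exp(x + z) - sin(x*z) - 2*cos(x)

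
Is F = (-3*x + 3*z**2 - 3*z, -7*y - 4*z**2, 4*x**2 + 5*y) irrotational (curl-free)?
No, ∇×F = (8*z + 5, -8*x + 6*z - 3, 0)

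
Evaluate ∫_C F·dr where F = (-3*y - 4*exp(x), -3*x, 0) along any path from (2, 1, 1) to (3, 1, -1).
-4*exp(3) - 3 + 4*exp(2)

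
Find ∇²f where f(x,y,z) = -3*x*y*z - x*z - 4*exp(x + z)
-8*exp(x + z)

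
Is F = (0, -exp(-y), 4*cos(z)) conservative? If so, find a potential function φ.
Yes, F is conservative. φ = 4*sin(z) + exp(-y)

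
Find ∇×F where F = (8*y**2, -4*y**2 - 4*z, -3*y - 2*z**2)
(1, 0, -16*y)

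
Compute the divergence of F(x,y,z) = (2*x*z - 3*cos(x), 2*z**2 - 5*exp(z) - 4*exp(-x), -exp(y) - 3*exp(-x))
2*z + 3*sin(x)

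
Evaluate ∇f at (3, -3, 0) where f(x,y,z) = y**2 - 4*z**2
(0, -6, 0)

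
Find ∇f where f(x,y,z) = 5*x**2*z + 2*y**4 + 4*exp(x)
(10*x*z + 4*exp(x), 8*y**3, 5*x**2)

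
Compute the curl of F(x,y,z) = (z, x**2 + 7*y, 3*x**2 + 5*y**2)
(10*y, 1 - 6*x, 2*x)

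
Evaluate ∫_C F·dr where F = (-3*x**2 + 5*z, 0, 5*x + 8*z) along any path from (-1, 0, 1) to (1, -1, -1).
-2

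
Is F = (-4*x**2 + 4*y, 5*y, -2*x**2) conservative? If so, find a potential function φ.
No, ∇×F = (0, 4*x, -4) ≠ 0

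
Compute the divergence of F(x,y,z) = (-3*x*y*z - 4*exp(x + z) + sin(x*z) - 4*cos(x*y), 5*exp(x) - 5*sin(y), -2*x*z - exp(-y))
-2*x - 3*y*z + 4*y*sin(x*y) + z*cos(x*z) - 4*exp(x + z) - 5*cos(y)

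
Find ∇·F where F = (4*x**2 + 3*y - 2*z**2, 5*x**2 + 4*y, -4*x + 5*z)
8*x + 9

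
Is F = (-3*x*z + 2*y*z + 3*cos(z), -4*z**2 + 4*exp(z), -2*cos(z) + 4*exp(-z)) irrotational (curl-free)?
No, ∇×F = (8*z - 4*exp(z), -3*x + 2*y - 3*sin(z), -2*z)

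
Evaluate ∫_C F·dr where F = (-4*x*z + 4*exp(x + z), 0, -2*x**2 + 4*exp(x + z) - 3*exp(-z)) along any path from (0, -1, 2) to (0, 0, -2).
-2*sinh(2)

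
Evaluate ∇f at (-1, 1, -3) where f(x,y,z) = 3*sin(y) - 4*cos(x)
(-4*sin(1), 3*cos(1), 0)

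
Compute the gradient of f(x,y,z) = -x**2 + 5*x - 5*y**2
(5 - 2*x, -10*y, 0)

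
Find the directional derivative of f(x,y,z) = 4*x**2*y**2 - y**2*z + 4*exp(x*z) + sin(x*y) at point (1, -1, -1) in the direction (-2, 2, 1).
-37/3 + 4*cos(1)/3 + 4*exp(-1)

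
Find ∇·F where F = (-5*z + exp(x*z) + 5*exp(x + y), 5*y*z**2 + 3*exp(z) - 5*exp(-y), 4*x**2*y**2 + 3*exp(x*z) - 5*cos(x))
3*x*exp(x*z) + 5*z**2 + z*exp(x*z) + 5*exp(x + y) + 5*exp(-y)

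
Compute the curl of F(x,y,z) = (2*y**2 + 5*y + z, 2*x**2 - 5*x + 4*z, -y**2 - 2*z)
(-2*y - 4, 1, 4*x - 4*y - 10)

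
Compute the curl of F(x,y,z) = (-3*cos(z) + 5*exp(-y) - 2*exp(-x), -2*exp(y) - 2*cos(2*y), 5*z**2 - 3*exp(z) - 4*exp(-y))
(4*exp(-y), 3*sin(z), 5*exp(-y))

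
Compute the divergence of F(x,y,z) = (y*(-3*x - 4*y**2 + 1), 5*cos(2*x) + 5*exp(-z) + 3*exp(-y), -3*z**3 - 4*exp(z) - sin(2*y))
-3*y - 9*z**2 - 4*exp(z) - 3*exp(-y)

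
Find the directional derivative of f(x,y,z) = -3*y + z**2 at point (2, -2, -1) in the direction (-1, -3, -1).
sqrt(11)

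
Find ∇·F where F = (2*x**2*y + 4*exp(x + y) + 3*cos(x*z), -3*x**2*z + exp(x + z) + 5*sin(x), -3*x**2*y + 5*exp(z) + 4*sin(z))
4*x*y - 3*z*sin(x*z) + 5*exp(z) + 4*exp(x + y) + 4*cos(z)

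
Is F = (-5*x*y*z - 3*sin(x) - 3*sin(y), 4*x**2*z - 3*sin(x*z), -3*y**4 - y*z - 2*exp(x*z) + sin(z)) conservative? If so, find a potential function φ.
No, ∇×F = (-4*x**2 + 3*x*cos(x*z) - 12*y**3 - z, -5*x*y + 2*z*exp(x*z), 13*x*z - 3*z*cos(x*z) + 3*cos(y)) ≠ 0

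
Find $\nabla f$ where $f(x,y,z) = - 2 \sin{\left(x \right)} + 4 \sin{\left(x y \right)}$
(4*y*cos(x*y) - 2*cos(x), 4*x*cos(x*y), 0)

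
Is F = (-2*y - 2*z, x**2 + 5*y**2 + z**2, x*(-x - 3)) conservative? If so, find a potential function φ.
No, ∇×F = (-2*z, 2*x + 1, 2*x + 2) ≠ 0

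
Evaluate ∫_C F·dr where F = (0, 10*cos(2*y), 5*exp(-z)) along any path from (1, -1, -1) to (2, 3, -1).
5*sin(6) + 5*sin(2)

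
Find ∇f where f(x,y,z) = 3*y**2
(0, 6*y, 0)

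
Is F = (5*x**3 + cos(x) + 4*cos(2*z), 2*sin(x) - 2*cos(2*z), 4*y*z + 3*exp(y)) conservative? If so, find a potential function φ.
No, ∇×F = (4*z + 3*exp(y) - 4*sin(2*z), -8*sin(2*z), 2*cos(x)) ≠ 0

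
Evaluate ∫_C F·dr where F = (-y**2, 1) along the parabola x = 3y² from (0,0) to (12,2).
-22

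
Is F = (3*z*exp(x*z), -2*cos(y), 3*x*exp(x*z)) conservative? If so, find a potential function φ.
Yes, F is conservative. φ = 3*exp(x*z) - 2*sin(y)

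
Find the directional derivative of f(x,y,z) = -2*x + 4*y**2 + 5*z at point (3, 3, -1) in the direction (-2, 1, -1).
23*sqrt(6)/6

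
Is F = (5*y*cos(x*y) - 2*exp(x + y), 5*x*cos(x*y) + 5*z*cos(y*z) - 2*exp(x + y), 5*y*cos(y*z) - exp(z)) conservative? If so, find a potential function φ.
Yes, F is conservative. φ = -exp(z) - 2*exp(x + y) + 5*sin(x*y) + 5*sin(y*z)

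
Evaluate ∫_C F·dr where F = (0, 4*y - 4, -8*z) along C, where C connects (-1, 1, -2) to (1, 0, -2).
2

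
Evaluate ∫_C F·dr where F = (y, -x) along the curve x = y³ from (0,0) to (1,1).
1/2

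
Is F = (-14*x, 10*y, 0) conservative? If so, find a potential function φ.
Yes, F is conservative. φ = -7*x**2 + 5*y**2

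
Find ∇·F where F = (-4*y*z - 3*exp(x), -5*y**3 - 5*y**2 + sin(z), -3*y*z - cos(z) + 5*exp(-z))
-15*y**2 - 13*y - 3*exp(x) + sin(z) - 5*exp(-z)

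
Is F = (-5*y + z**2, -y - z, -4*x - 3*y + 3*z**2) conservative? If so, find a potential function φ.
No, ∇×F = (-2, 2*z + 4, 5) ≠ 0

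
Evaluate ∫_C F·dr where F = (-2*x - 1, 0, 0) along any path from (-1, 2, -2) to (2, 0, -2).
-6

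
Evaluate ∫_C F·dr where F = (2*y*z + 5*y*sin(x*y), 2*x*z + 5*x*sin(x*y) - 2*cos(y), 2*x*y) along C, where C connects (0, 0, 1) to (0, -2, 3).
2*sin(2)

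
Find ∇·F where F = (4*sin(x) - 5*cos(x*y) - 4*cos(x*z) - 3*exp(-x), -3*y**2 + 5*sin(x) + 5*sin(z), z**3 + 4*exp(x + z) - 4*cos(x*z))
4*x*sin(x*z) + 5*y*sin(x*y) - 6*y + 3*z**2 + 4*z*sin(x*z) + 4*exp(x + z) + 4*cos(x) + 3*exp(-x)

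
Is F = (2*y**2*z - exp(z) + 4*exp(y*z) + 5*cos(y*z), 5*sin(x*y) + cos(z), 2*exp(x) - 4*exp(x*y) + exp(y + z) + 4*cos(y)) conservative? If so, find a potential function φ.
No, ∇×F = (-4*x*exp(x*y) + exp(y + z) - 4*sin(y) + sin(z), 2*y**2 + 4*y*exp(x*y) + 4*y*exp(y*z) - 5*y*sin(y*z) - 2*exp(x) - exp(z), -4*y*z + 5*y*cos(x*y) - 4*z*exp(y*z) + 5*z*sin(y*z)) ≠ 0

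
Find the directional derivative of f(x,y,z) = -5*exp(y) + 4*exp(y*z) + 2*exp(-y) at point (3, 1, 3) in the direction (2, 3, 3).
3*sqrt(22)*(-5*exp(2) - 2 + 16*exp(4))*exp(-1)/22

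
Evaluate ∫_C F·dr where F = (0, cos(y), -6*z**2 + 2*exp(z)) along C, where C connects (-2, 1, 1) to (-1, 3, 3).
-52 - 2*E - sin(1) + sin(3) + 2*exp(3)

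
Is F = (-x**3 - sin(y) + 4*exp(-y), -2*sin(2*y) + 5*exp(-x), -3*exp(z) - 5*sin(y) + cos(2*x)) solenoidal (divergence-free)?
No, ∇·F = -3*x**2 - 3*exp(z) - 4*cos(2*y)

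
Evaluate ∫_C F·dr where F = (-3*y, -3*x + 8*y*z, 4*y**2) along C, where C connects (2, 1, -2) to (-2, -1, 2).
16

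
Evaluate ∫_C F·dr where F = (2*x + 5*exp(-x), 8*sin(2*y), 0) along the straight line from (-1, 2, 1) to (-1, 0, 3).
-4 + 4*cos(4)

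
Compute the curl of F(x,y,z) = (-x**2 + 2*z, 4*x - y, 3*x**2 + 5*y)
(5, 2 - 6*x, 4)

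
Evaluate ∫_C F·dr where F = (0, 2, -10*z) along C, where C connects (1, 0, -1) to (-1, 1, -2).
-13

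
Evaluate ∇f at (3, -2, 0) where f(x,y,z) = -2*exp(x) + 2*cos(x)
(-2*exp(3) - 2*sin(3), 0, 0)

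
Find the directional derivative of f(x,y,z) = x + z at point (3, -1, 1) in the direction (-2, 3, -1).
-3*sqrt(14)/14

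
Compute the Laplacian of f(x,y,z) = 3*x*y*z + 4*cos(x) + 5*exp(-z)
-4*cos(x) + 5*exp(-z)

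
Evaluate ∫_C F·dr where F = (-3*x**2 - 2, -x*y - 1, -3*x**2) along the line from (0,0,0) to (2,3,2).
-29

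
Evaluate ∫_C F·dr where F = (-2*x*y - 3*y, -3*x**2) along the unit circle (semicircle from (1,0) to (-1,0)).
3*pi/2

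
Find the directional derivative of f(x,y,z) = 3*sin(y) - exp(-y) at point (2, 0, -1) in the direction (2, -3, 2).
-12*sqrt(17)/17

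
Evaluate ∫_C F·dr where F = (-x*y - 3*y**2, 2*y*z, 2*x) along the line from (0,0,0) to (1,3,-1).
-17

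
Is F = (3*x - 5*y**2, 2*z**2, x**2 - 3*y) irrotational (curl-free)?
No, ∇×F = (-4*z - 3, -2*x, 10*y)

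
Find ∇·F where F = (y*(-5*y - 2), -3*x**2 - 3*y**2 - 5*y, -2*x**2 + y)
-6*y - 5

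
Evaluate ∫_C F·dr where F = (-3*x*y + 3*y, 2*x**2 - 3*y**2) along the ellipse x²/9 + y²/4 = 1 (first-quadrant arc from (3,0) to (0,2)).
34 - 9*pi/2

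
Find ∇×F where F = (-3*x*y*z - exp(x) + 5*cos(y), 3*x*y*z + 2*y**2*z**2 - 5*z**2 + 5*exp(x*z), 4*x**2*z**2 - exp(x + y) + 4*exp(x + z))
(-3*x*y - 5*x*exp(x*z) - 4*y**2*z + 10*z - exp(x + y), -3*x*y - 8*x*z**2 + exp(x + y) - 4*exp(x + z), 3*x*z + 3*y*z + 5*z*exp(x*z) + 5*sin(y))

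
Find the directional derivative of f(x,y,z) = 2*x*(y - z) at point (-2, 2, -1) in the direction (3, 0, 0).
6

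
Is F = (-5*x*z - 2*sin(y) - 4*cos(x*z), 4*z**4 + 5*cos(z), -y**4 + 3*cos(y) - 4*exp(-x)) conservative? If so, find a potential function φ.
No, ∇×F = (-4*y**3 - 16*z**3 - 3*sin(y) + 5*sin(z), 4*x*sin(x*z) - 5*x - 4*exp(-x), 2*cos(y)) ≠ 0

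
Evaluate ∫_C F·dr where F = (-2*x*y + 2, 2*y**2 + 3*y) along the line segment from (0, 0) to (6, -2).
182/3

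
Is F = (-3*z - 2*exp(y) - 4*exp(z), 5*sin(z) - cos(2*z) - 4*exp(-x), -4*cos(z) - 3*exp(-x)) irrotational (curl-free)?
No, ∇×F = (-(4*sin(z) + 5)*cos(z), -4*exp(z) - 3 - 3*exp(-x), 2*exp(y) + 4*exp(-x))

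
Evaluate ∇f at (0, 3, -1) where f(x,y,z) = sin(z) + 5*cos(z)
(0, 0, cos(1) + 5*sin(1))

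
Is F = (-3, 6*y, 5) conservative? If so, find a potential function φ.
Yes, F is conservative. φ = -3*x + 3*y**2 + 5*z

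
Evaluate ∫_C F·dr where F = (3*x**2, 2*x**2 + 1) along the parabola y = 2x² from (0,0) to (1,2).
5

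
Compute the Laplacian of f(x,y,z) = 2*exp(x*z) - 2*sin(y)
2*x**2*exp(x*z) + 2*z**2*exp(x*z) + 2*sin(y)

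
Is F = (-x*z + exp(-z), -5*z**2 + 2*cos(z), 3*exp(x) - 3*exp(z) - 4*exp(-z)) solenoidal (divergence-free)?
No, ∇·F = -z - 7*sinh(z) + cosh(z)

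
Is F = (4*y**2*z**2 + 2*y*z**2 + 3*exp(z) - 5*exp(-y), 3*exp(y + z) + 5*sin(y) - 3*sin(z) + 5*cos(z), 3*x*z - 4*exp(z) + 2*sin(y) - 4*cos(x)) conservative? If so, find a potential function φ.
No, ∇×F = (-3*exp(y + z) + 5*sin(z) + 2*cos(y) + 3*cos(z), 8*y**2*z + 4*y*z - 3*z + 3*exp(z) - 4*sin(x), (z**2*(-8*y - 2)*exp(y) - 5)*exp(-y)) ≠ 0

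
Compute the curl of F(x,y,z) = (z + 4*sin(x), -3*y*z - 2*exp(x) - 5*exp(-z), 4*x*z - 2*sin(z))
(3*y - 5*exp(-z), 1 - 4*z, -2*exp(x))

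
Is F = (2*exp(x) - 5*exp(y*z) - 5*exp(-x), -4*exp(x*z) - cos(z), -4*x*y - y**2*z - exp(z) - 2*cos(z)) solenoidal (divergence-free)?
No, ∇·F = -y**2 + 2*exp(x) - exp(z) + 2*sin(z) + 5*exp(-x)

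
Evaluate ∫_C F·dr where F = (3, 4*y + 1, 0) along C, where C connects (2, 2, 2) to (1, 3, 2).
8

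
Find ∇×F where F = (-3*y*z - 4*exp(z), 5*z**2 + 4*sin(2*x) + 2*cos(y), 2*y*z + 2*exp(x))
(-8*z, -3*y - 2*exp(x) - 4*exp(z), 3*z + 8*cos(2*x))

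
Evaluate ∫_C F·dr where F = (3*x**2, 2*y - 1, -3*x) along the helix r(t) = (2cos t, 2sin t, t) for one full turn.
0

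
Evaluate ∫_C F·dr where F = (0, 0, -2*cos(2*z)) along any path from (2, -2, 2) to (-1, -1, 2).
0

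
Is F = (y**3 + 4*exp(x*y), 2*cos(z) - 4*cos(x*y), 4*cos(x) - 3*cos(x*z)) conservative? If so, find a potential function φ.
No, ∇×F = (2*sin(z), -3*z*sin(x*z) + 4*sin(x), -4*x*exp(x*y) - 3*y**2 + 4*y*sin(x*y)) ≠ 0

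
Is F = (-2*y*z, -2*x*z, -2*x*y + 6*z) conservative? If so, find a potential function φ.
Yes, F is conservative. φ = z*(-2*x*y + 3*z)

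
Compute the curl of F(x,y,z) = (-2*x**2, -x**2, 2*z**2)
(0, 0, -2*x)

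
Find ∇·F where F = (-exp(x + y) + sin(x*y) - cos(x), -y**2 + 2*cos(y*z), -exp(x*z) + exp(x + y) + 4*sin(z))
-x*exp(x*z) + y*cos(x*y) - 2*y - 2*z*sin(y*z) - exp(x + y) + sin(x) + 4*cos(z)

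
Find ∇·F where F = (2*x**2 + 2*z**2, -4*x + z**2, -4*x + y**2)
4*x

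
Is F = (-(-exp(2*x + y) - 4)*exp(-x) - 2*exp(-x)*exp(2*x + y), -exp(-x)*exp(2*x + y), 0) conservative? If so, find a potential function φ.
Yes, F is conservative. φ = (-exp(2*x + y) - 4)*exp(-x)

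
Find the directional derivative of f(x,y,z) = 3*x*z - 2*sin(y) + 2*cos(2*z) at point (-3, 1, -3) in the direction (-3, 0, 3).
2*sqrt(2)*sin(6)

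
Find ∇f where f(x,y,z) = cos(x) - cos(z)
(-sin(x), 0, sin(z))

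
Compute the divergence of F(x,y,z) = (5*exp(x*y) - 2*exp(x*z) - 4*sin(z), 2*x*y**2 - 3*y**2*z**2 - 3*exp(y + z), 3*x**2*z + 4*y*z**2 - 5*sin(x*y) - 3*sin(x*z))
3*x**2 + 4*x*y - 3*x*cos(x*z) - 6*y*z**2 + 8*y*z + 5*y*exp(x*y) - 2*z*exp(x*z) - 3*exp(y + z)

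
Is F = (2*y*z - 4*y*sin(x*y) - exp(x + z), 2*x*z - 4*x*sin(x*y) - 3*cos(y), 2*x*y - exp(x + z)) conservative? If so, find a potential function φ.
Yes, F is conservative. φ = 2*x*y*z - exp(x + z) - 3*sin(y) + 4*cos(x*y)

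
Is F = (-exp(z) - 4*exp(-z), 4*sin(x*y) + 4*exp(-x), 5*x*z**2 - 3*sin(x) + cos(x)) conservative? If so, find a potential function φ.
No, ∇×F = (0, -5*z**2 - exp(z) + sin(x) + 3*cos(x) + 4*exp(-z), 4*y*cos(x*y) - 4*exp(-x)) ≠ 0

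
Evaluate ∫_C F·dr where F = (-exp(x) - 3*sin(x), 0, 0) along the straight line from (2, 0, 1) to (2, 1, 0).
0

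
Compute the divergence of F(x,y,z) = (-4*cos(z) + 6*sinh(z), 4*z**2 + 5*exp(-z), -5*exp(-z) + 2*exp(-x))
5*exp(-z)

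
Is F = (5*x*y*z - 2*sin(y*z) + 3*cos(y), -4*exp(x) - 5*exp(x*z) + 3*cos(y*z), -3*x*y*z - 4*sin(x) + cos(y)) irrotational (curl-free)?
No, ∇×F = (-3*x*z + 5*x*exp(x*z) + 3*y*sin(y*z) - sin(y), 5*x*y + 3*y*z - 2*y*cos(y*z) + 4*cos(x), -5*x*z - 5*z*exp(x*z) + 2*z*cos(y*z) - 4*exp(x) + 3*sin(y))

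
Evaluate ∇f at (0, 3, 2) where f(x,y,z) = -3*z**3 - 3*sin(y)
(0, -3*cos(3), -36)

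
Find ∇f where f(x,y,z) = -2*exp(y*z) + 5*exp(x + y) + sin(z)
(5*exp(x + y), -2*z*exp(y*z) + 5*exp(x + y), -2*y*exp(y*z) + cos(z))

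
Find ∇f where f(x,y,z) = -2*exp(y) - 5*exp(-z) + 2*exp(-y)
(0, -4*cosh(y), 5*exp(-z))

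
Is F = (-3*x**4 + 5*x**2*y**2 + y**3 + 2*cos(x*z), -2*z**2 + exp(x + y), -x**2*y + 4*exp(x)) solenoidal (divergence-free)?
No, ∇·F = -12*x**3 + 10*x*y**2 - 2*z*sin(x*z) + exp(x + y)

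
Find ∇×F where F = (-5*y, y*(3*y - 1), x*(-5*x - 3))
(0, 10*x + 3, 5)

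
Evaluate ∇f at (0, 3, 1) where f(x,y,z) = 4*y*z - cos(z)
(0, 4, sin(1) + 12)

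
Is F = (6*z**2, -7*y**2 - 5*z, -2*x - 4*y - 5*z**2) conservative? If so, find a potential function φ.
No, ∇×F = (1, 12*z + 2, 0) ≠ 0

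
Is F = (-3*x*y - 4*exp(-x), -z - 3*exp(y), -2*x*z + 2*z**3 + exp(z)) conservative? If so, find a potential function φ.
No, ∇×F = (1, 2*z, 3*x) ≠ 0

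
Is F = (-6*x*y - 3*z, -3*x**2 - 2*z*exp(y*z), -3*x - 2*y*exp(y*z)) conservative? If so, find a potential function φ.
Yes, F is conservative. φ = -3*x**2*y - 3*x*z - 2*exp(y*z)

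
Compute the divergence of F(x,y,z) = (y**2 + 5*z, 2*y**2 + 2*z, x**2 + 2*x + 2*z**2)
4*y + 4*z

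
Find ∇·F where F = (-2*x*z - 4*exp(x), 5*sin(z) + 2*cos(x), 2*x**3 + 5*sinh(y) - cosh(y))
-2*z - 4*exp(x)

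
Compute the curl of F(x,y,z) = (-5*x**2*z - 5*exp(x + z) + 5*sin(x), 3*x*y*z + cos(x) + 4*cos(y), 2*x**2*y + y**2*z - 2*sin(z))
(2*x**2 - 3*x*y + 2*y*z, -5*x**2 - 4*x*y - 5*exp(x + z), 3*y*z - sin(x))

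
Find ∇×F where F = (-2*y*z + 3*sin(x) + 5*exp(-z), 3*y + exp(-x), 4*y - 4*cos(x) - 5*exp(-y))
(4 + 5*exp(-y), -2*y - 4*sin(x) - 5*exp(-z), 2*z - exp(-x))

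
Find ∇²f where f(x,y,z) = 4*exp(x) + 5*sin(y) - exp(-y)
4*exp(x) - 5*sin(y) - exp(-y)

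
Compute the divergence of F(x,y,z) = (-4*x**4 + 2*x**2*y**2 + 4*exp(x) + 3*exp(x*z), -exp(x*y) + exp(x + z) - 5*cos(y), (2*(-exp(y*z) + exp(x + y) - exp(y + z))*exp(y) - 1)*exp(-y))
-16*x**3 + 4*x*y**2 - x*exp(x*y) - 2*y*exp(y*z) + 3*z*exp(x*z) + 4*exp(x) - 2*exp(y + z) + 5*sin(y)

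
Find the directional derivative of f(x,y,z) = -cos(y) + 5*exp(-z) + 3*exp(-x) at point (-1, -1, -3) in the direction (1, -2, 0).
sqrt(5)*(-3*E + 2*sin(1))/5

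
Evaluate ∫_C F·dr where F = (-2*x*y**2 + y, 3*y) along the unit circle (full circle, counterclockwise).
-pi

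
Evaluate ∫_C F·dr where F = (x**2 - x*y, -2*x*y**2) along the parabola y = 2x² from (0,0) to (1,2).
-199/42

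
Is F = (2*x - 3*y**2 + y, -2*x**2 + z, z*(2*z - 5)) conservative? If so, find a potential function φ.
No, ∇×F = (-1, 0, -4*x + 6*y - 1) ≠ 0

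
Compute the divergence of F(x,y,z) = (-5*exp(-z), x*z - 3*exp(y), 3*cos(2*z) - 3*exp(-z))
-3*exp(y) - 6*sin(2*z) + 3*exp(-z)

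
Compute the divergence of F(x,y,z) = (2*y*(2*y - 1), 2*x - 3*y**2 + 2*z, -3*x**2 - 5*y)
-6*y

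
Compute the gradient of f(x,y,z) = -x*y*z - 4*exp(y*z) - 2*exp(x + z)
(-y*z - 2*exp(x + z), z*(-x - 4*exp(y*z)), -x*y - 4*y*exp(y*z) - 2*exp(x + z))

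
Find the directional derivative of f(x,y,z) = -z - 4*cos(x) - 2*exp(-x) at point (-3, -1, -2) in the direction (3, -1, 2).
sqrt(14)*(-1 - 6*sin(3) + 3*exp(3))/7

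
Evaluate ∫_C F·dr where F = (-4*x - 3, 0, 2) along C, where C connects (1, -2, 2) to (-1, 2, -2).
-2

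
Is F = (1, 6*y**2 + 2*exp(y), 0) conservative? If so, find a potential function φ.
Yes, F is conservative. φ = x + 2*y**3 + 2*exp(y)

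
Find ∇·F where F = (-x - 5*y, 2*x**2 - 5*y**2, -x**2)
-10*y - 1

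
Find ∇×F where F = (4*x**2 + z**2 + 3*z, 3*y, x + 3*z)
(0, 2*z + 2, 0)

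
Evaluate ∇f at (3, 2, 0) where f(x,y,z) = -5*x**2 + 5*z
(-30, 0, 5)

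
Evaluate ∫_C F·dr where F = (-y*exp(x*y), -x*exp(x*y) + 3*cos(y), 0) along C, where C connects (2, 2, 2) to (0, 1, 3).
-3*sin(2) - 1 + 3*sin(1) + exp(4)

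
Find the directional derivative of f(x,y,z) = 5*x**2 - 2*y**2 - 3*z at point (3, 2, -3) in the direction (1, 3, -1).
9*sqrt(11)/11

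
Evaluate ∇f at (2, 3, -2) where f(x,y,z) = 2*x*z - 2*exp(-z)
(-4, 0, 4 + 2*exp(2))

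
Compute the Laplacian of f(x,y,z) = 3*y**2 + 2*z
6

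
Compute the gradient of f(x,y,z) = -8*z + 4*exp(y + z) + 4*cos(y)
(0, 4*exp(y + z) - 4*sin(y), 4*exp(y + z) - 8)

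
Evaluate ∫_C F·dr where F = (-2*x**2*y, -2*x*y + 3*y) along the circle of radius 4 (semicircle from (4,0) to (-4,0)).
-256/3 + 64*pi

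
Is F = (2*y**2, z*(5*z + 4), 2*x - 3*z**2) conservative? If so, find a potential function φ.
No, ∇×F = (-10*z - 4, -2, -4*y) ≠ 0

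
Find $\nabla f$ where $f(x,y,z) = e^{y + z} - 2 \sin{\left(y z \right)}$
(0, -2*z*cos(y*z) + exp(y + z), -2*y*cos(y*z) + exp(y + z))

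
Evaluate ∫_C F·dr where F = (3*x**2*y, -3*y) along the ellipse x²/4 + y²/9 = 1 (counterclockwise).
-18*pi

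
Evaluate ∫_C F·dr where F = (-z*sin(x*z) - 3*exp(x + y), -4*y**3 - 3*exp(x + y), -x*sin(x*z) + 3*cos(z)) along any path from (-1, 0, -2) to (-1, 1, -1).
-4 - 3*sin(1) - cos(2) + cos(1) + 3*exp(-1) + 3*sin(2)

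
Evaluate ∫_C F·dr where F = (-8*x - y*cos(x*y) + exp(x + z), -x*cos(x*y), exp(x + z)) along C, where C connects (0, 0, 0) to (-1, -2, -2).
-5 - sin(2) + exp(-3)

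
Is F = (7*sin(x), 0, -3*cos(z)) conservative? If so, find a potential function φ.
Yes, F is conservative. φ = -3*sin(z) - 7*cos(x)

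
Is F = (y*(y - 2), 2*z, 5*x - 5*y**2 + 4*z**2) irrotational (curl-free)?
No, ∇×F = (-10*y - 2, -5, 2 - 2*y)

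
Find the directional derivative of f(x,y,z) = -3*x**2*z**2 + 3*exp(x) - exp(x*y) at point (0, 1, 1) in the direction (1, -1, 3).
2*sqrt(11)/11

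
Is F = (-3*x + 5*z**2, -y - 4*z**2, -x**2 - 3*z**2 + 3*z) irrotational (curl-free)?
No, ∇×F = (8*z, 2*x + 10*z, 0)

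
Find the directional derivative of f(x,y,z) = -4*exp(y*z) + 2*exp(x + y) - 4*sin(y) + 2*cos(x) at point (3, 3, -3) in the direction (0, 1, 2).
2*sqrt(5)*(-6 - 2*exp(9)*cos(3) + exp(15))*exp(-9)/5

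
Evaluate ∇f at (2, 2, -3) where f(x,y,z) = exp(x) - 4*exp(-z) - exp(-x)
(2*cosh(2), 0, 4*exp(3))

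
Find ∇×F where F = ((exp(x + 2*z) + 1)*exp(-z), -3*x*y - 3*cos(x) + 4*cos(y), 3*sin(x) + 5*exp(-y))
(-5*exp(-y), exp(x + z) - 3*cos(x) - exp(-z), -3*y + 3*sin(x))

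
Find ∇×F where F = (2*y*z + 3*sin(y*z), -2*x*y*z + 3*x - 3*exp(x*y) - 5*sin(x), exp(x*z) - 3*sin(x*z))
(2*x*y, 3*y*cos(y*z) + 2*y - z*exp(x*z) + 3*z*cos(x*z), -2*y*z - 3*y*exp(x*y) - 3*z*cos(y*z) - 2*z - 5*cos(x) + 3)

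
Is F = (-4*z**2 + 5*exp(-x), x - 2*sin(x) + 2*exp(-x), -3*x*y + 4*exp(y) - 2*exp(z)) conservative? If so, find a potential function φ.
No, ∇×F = (-3*x + 4*exp(y), 3*y - 8*z, -2*cos(x) + 1 - 2*exp(-x)) ≠ 0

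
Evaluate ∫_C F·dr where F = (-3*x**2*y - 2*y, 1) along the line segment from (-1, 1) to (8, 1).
-531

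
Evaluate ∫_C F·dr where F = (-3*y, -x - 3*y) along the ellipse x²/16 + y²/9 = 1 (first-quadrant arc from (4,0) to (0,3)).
-27/2 + 6*pi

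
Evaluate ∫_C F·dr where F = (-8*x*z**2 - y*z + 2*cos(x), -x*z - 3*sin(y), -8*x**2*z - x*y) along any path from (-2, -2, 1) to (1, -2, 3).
-10 + 2*sin(1) + 2*sin(2)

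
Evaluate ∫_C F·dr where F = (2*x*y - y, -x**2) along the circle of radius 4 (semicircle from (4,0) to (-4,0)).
8*pi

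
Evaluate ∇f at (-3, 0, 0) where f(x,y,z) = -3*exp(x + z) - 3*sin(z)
(-3*exp(-3), 0, -3 - 3*exp(-3))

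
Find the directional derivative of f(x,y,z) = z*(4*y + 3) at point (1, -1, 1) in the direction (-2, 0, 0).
0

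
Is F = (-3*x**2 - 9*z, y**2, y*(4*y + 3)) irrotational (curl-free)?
No, ∇×F = (8*y + 3, -9, 0)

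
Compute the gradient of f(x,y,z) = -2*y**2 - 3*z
(0, -4*y, -3)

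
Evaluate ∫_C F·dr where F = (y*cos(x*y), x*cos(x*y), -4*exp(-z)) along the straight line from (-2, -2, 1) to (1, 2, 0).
-4*exp(-1) - sin(4) + sin(2) + 4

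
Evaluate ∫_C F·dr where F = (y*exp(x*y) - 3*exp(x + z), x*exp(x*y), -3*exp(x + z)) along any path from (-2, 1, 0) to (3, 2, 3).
2*(1 - exp(8))*exp(-2)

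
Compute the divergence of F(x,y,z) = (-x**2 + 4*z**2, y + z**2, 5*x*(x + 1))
1 - 2*x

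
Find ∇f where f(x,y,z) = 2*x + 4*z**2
(2, 0, 8*z)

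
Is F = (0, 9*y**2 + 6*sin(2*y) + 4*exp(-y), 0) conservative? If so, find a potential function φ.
Yes, F is conservative. φ = 3*y**3 - 3*cos(2*y) - 4*exp(-y)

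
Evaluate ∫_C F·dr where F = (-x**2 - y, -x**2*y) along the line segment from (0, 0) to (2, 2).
-26/3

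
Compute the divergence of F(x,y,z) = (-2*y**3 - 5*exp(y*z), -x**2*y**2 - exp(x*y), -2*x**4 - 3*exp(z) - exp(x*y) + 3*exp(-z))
-2*x**2*y - x*exp(x*y) - 3*exp(z) - 3*exp(-z)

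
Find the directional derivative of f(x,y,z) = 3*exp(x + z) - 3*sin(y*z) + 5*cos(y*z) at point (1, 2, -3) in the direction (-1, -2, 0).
3*sqrt(5)*(2*(-3*cos(6) + 5*sin(6))*exp(2) - 1)*exp(-2)/5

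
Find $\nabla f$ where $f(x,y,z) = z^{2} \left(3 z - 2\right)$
(0, 0, z*(9*z - 4))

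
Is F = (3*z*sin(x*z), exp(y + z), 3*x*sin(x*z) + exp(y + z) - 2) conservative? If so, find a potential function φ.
Yes, F is conservative. φ = -2*z + exp(y + z) - 3*cos(x*z)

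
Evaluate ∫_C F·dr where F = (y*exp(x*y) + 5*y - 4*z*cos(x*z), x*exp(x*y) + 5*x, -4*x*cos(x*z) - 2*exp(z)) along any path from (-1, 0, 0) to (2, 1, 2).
-exp(2) - 4*sin(4) + 11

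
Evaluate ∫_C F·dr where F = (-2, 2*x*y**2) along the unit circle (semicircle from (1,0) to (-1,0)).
pi/4 + 4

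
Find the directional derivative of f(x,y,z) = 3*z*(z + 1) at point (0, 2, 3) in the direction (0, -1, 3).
63*sqrt(10)/10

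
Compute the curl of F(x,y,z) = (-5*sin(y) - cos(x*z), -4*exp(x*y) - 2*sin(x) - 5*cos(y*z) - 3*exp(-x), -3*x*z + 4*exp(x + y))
(-5*y*sin(y*z) + 4*exp(x + y), x*sin(x*z) + 3*z - 4*exp(x + y), -4*y*exp(x*y) - 2*cos(x) + 5*cos(y) + 3*exp(-x))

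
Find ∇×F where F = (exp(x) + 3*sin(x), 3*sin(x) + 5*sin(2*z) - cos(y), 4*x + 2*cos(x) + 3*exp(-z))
(-10*cos(2*z), 2*sin(x) - 4, 3*cos(x))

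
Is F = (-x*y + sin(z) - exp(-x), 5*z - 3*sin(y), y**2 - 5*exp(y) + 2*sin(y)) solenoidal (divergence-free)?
No, ∇·F = -y - 3*cos(y) + exp(-x)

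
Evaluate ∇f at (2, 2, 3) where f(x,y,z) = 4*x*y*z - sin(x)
(24 - cos(2), 24, 16)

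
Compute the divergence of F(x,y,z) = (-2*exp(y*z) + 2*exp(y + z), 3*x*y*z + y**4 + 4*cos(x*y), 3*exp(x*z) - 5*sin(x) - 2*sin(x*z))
3*x*z + 3*x*exp(x*z) - 4*x*sin(x*y) - 2*x*cos(x*z) + 4*y**3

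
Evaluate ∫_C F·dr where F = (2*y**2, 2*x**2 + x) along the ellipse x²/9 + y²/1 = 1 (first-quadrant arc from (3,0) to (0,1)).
3*pi/4 + 8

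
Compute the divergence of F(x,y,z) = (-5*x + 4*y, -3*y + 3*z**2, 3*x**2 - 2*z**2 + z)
-4*z - 7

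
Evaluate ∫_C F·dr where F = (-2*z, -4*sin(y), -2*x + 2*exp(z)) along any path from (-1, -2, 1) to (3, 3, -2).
-2*E + 4*cos(3) + 2*exp(-2) - 4*cos(2) + 10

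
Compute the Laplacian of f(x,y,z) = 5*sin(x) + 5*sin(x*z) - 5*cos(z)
-5*x**2*sin(x*z) - 5*z**2*sin(x*z) - 5*sin(x) + 5*cos(z)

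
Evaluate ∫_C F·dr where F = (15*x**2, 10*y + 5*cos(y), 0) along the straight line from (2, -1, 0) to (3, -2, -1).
-5*sin(2) + 5*sin(1) + 110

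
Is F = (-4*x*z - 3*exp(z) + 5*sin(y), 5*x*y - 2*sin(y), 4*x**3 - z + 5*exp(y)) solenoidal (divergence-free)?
No, ∇·F = 5*x - 4*z - 2*cos(y) - 1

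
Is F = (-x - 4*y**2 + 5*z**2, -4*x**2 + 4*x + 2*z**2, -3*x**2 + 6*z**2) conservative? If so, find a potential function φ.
No, ∇×F = (-4*z, 6*x + 10*z, -8*x + 8*y + 4) ≠ 0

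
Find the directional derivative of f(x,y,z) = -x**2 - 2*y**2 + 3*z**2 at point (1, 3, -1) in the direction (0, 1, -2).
0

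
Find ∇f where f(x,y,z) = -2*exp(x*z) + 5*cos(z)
(-2*z*exp(x*z), 0, -2*x*exp(x*z) - 5*sin(z))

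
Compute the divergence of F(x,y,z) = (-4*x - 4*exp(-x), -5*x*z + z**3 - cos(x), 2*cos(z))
-2*sin(z) - 4 + 4*exp(-x)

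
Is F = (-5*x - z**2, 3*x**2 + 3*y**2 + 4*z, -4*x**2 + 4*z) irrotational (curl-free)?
No, ∇×F = (-4, 8*x - 2*z, 6*x)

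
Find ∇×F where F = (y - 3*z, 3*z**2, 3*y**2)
(6*y - 6*z, -3, -1)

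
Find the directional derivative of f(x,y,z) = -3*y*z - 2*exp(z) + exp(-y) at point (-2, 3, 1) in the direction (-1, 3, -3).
3*sqrt(19)*(-1 + 2*exp(4) + 6*exp(3))*exp(-3)/19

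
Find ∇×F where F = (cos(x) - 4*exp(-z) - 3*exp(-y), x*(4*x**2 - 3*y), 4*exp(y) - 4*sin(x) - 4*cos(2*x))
(4*exp(y), -8*sin(2*x) + 4*cos(x) + 4*exp(-z), 12*x**2 - 3*y - 3*exp(-y))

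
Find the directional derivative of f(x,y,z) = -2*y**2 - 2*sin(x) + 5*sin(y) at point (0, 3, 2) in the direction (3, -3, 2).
15*sqrt(22)*(2 - cos(3))/22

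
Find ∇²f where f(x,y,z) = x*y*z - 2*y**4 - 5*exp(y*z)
-5*y**2*exp(y*z) - 24*y**2 - 5*z**2*exp(y*z)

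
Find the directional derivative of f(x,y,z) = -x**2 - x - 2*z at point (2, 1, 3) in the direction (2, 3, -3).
-2*sqrt(22)/11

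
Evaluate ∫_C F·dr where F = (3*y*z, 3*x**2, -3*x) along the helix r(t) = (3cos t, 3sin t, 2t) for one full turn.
-54*pi**2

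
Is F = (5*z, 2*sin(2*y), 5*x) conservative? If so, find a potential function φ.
Yes, F is conservative. φ = 5*x*z - cos(2*y)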